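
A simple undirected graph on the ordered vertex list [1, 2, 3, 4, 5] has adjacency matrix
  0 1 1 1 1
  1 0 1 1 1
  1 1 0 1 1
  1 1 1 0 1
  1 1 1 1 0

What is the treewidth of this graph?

A width-4 tree decomposition is:
Bags: B1 = {1, 2, 3, 4, 5}
Tree: (single bag)
A single bag containing all 5 vertices is trivially a valid decomposition of width 4. On the other hand G contains the 5-clique {1, 2, 3, 4, 5}. A clique must lie in a single bag of any decomposition, so no decomposition can have width below 4. Hence tw(G) = 4 exactly.

4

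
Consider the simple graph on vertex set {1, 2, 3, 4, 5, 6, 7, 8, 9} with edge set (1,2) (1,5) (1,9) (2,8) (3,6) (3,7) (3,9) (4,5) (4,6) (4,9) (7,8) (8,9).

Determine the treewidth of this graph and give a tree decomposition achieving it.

The largest bag has 4 vertices, giving width 3; this decomposition certifies tw(G) ≤ 3. For the lower bound: the 4 vertex sets {1,2,5}, {4}, {9}, {3,6,7,8} are disjoint, each induces a connected subgraph, and every pair is joined by at least one edge of G. Contracting each set to a single vertex therefore yields K_{4} as a minor, and since treewidth is minor-monotone, tw(G) ≥ tw(K_{4}) = 3. Therefore the treewidth is 3.

Treewidth 3.
One optimal decomposition is:
Bags: B1 = {1, 2, 4, 5}  B2 = {1, 2, 4, 9}  B3 = {2, 4, 8, 9}  B4 = {4, 6, 8, 9}  B5 = {3, 6, 8, 9}  B6 = {3, 6, 7, 8}
Tree: B1–B2, B2–B3, B3–B4, B4–B5, B5–B6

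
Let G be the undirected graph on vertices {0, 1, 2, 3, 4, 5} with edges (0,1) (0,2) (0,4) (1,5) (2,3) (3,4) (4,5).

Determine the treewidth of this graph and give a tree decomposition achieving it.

Every bag has size at most 3, so the width is 3 − 1 = 2 and tw(G) ≤ 2. For the lower bound, G contains the cycle 5–1–0–4–5, so G is not a forest; only forests have treewidth ≤ 1, hence tw(G) ≥ 2. The upper and lower bounds meet at 2, so that is the treewidth.

Treewidth 2.
Bags: B1 = {1, 4, 5}  B2 = {0, 1, 4}  B3 = {0, 3, 4}  B4 = {0, 2, 3}
Tree: B1–B2, B2–B3, B3–B4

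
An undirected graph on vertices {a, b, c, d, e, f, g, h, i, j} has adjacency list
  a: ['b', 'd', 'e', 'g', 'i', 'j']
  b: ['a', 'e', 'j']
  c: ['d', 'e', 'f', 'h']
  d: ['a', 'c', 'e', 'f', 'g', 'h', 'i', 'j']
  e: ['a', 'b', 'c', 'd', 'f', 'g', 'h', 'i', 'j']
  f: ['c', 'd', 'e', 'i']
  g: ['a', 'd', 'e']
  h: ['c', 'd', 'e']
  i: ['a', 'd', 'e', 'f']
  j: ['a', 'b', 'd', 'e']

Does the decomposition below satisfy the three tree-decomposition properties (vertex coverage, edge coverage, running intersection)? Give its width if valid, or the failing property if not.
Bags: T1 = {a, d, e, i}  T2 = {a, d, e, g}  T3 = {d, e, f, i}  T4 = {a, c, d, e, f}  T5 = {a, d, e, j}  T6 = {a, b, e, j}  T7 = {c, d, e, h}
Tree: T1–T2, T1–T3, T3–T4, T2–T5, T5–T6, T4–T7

A tree decomposition must satisfy three properties: every vertex lies in some bag; for every edge, both endpoints lie together in some bag; and for every vertex, the bags containing it form a connected subtree. Here bags containing vertex a are not connected in the tree, so the decomposition is invalid.

No — bags containing vertex a are not connected in the tree.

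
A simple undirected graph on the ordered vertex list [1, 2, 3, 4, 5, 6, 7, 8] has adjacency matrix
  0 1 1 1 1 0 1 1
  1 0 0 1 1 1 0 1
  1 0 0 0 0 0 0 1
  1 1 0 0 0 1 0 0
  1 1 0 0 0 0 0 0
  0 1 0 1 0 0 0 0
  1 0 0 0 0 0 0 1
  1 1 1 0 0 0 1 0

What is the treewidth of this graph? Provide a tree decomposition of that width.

Treewidth 2.
One optimal decomposition is:
Bags: B1 = {1, 2, 8}  B2 = {1, 3, 8}  B3 = {1, 2, 4}  B4 = {1, 7, 8}  B5 = {1, 2, 5}  B6 = {2, 4, 6}
Tree: B1–B2, B1–B3, B1–B4, B1–B5, B3–B6

Each bag holds 3 vertices, so the decomposition has width 2, which upper-bounds the treewidth. On the other hand G contains the 3-clique {1, 2, 8}. A clique must lie in a single bag of any decomposition, so no decomposition can have width below 2. The upper and lower bounds meet at 2, so that is the treewidth.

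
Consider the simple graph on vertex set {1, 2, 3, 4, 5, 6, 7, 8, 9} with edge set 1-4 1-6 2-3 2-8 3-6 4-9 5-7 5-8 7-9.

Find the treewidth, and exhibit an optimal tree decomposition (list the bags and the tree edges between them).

The largest bag has 3 vertices, giving width 2; this decomposition certifies tw(G) ≤ 2. The edges 2–8–5–7–9–4–1–6–3–2 form a cycle, so G is not a tree and its treewidth is at least 2. The upper and lower bounds meet at 2, so that is the treewidth.

Treewidth 2.
One optimal decomposition is:
Bags: B1 = {2, 5, 8}  B2 = {2, 5, 7}  B3 = {2, 7, 9}  B4 = {2, 4, 9}  B5 = {1, 2, 4}  B6 = {1, 2, 6}  B7 = {2, 3, 6}
Tree: B1–B2, B2–B3, B3–B4, B4–B5, B5–B6, B6–B7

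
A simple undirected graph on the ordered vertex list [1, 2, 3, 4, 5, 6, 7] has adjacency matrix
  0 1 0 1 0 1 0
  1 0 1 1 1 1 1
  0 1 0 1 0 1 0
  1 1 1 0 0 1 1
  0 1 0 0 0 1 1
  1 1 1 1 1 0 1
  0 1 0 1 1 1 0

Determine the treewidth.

3

A width-3 tree decomposition is:
Bags: B1 = {2, 4, 6, 7}  B2 = {1, 2, 4, 6}  B3 = {2, 5, 6, 7}  B4 = {2, 3, 4, 6}
Tree: B1–B2, B1–B3, B2–B4
Each bag holds 4 vertices, so the decomposition has width 3, which upper-bounds the treewidth. On the other hand G contains the 4-clique {1, 2, 4, 6}. A clique must lie in a single bag of any decomposition, so no decomposition can have width below 3. The upper and lower bounds meet at 3, so that is the treewidth.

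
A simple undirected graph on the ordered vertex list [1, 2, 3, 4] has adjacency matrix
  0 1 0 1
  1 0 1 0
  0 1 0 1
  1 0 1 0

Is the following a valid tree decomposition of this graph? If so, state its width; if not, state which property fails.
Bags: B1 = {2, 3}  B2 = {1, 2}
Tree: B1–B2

No — vertex 4 appears in no bag.

A tree decomposition must satisfy three properties: every vertex lies in some bag; for every edge, both endpoints lie together in some bag; and for every vertex, the bags containing it form a connected subtree. Here vertex 4 appears in no bag, so the decomposition is invalid.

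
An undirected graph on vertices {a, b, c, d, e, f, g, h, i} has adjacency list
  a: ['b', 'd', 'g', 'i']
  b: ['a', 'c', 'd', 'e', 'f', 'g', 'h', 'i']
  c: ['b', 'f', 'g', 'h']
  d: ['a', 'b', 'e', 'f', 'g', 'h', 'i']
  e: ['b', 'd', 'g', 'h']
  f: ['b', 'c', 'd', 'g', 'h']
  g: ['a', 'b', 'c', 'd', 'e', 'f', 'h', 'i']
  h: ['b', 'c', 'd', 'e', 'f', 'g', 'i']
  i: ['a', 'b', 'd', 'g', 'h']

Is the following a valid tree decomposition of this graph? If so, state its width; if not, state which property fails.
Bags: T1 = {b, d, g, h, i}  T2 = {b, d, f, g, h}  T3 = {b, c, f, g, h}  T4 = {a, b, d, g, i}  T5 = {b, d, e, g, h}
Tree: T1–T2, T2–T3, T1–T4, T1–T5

Vertex coverage: the bags together contain {a, b, c, d, e, f, g, h, i}, the full vertex set. Edge coverage: each edge of G has both endpoints in at least one bag. Running intersection: for every vertex, the bags containing it form a connected subtree. All three properties hold, so this is a valid tree decomposition of width max|bag| − 1 = 4, and hence tw(G) ≤ 4.

Yes; width 4.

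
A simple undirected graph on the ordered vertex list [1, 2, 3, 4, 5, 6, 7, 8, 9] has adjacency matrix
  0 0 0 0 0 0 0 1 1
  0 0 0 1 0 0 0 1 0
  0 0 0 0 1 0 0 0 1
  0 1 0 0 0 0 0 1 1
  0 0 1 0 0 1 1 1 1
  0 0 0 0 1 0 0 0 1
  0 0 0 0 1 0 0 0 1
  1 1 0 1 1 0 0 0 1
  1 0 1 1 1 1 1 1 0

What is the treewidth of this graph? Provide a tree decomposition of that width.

Treewidth 2.
One such decomposition:
Bags: B1 = {4, 8, 9}  B2 = {5, 8, 9}  B3 = {2, 4, 8}  B4 = {5, 6, 9}  B5 = {3, 5, 9}  B6 = {5, 7, 9}  B7 = {1, 8, 9}
Tree: B1–B2, B1–B3, B2–B4, B4–B5, B5–B6, B1–B7

The largest bag has 3 vertices, giving width 2; this decomposition certifies tw(G) ≤ 2. On the other hand G contains the 3-clique {1, 8, 9}. A clique must lie in a single bag of any decomposition, so no decomposition can have width below 2. Combining the bounds, tw(G) = 2.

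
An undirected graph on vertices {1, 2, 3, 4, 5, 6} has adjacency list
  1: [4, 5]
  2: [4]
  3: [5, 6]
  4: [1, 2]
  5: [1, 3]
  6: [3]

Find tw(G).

A width-1 tree decomposition is:
Bags: B1 = {2, 4}  B2 = {1, 4}  B3 = {1, 5}  B4 = {3, 5}  B5 = {3, 6}
Tree: B1–B2, B2–B3, B3–B4, B4–B5
The largest bag has 2 vertices, giving width 1; this decomposition certifies tw(G) ≤ 1. Any graph with an edge has treewidth ≥ 1, and G has the edge 2–4. Hence tw(G) = 1 exactly.

1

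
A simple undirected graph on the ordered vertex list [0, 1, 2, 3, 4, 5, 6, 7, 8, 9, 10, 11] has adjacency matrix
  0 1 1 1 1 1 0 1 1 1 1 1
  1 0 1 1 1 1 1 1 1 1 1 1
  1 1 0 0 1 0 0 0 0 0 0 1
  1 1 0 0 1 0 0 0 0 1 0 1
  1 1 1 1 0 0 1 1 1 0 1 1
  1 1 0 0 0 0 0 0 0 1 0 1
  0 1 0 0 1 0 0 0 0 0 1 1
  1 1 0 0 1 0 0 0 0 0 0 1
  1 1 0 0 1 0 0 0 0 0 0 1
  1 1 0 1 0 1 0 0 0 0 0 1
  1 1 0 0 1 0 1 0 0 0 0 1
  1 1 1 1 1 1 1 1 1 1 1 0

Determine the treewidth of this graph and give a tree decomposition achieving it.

Treewidth 4.
One such decomposition:
Bags: B1 = {0, 1, 3, 4, 11}  B2 = {0, 1, 3, 9, 11}  B3 = {0, 1, 4, 8, 11}  B4 = {0, 1, 5, 9, 11}  B5 = {0, 1, 4, 10, 11}  B6 = {1, 4, 6, 10, 11}  B7 = {0, 1, 2, 4, 11}  B8 = {0, 1, 4, 7, 11}
Tree: B1–B2, B1–B3, B2–B4, B3–B5, B5–B6, B3–B7, B1–B8

Every bag has size at most 5, so the width is 5 − 1 = 4 and tw(G) ≤ 4. Conversely, {0, 1, 3, 9, 11} is a clique of size 5, and the vertices of any clique must share a bag in every tree decomposition; so some bag has ≥ 5 vertices and tw(G) ≥ 4. Therefore the treewidth is 4.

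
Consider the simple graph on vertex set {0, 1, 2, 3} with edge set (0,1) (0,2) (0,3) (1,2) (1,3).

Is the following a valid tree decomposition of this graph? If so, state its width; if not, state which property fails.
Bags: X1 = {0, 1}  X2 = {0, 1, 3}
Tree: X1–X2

No — vertex 2 appears in no bag.

A tree decomposition must satisfy three properties: every vertex lies in some bag; for every edge, both endpoints lie together in some bag; and for every vertex, the bags containing it form a connected subtree. Here vertex 2 appears in no bag, so the decomposition is invalid.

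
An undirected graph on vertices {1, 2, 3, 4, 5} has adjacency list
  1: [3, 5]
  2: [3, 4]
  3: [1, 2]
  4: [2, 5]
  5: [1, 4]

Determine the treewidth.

2

A width-2 tree decomposition is:
Bags: B1 = {2, 4, 5}  B2 = {2, 3, 5}  B3 = {1, 3, 5}
Tree: B1–B2, B2–B3
Each bag holds 3 vertices, so the decomposition has width 2, which upper-bounds the treewidth. For the lower bound, G contains the cycle 5–4–2–3–1–5, so G is not a forest; only forests have treewidth ≤ 1, hence tw(G) ≥ 2. The upper and lower bounds meet at 2, so that is the treewidth.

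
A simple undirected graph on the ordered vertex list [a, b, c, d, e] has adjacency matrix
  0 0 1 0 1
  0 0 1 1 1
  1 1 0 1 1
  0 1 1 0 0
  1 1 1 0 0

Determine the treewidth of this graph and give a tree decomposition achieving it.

Each bag holds 3 vertices, so the decomposition has width 2, which upper-bounds the treewidth. On the other hand G contains the 3-clique {b, c, d}. A clique must lie in a single bag of any decomposition, so no decomposition can have width below 2. Combining the bounds, tw(G) = 2.

Treewidth 2.
Bags: B1 = {a, c, e}  B2 = {b, c, e}  B3 = {b, c, d}
Tree: B1–B2, B2–B3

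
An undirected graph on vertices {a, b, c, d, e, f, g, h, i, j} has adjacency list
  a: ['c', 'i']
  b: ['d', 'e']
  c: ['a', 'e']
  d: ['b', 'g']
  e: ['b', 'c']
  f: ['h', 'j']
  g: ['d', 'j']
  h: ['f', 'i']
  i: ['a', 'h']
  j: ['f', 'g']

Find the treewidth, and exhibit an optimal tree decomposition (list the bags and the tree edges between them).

Every bag has size at most 3, so the width is 3 − 1 = 2 and tw(G) ≤ 2. The edges i–a–c–e–b–d–g–j–f–h–i form a cycle, so G is not a tree and its treewidth is at least 2. Combining the bounds, tw(G) = 2.

Treewidth 2.
One such decomposition:
Bags: B1 = {a, c, i}  B2 = {c, e, i}  B3 = {b, e, i}  B4 = {b, d, i}  B5 = {d, g, i}  B6 = {g, i, j}  B7 = {f, i, j}  B8 = {f, h, i}
Tree: B1–B2, B2–B3, B3–B4, B4–B5, B5–B6, B6–B7, B7–B8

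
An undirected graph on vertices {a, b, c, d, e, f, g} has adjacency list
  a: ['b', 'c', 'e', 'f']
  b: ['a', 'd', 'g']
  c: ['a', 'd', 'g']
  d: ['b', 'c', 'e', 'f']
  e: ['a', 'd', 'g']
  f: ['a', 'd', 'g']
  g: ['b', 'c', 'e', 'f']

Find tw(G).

A width-3 tree decomposition is:
Bags: B1 = {a, d, f, g}  B2 = {a, c, d, g}  B3 = {a, b, d, g}  B4 = {a, d, e, g}
Tree: B1–B2, B2–B3, B3–B4
The largest bag has 4 vertices, giving width 3; this decomposition certifies tw(G) ≤ 3. For the lower bound: the 4 vertex sets {f,g}, {c,d}, {a}, {b} are disjoint, each induces a connected subgraph, and every pair is joined by at least one edge of G. Contracting each set to a single vertex therefore yields K_{4} as a minor, and since treewidth is minor-monotone, tw(G) ≥ tw(K_{4}) = 3. Combining the bounds, tw(G) = 3.

3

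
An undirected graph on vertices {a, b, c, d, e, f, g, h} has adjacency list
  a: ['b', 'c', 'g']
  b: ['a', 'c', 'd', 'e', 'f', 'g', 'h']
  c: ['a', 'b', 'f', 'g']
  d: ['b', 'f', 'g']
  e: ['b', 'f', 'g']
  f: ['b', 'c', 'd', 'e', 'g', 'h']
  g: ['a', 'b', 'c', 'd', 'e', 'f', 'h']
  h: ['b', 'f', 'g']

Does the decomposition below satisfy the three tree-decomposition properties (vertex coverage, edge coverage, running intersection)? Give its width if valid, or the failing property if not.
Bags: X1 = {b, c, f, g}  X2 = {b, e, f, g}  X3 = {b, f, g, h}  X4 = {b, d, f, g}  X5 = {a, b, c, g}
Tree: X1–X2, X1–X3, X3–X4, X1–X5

Every vertex of G appears in some bag (union = {a, b, c, d, e, f, g, h}); every edge is covered by a bag; and for each vertex v the set of bags containing v is connected in the bag tree. The decomposition is therefore valid. The largest bag has 4 vertices, so the width is 3.

Yes; width 3.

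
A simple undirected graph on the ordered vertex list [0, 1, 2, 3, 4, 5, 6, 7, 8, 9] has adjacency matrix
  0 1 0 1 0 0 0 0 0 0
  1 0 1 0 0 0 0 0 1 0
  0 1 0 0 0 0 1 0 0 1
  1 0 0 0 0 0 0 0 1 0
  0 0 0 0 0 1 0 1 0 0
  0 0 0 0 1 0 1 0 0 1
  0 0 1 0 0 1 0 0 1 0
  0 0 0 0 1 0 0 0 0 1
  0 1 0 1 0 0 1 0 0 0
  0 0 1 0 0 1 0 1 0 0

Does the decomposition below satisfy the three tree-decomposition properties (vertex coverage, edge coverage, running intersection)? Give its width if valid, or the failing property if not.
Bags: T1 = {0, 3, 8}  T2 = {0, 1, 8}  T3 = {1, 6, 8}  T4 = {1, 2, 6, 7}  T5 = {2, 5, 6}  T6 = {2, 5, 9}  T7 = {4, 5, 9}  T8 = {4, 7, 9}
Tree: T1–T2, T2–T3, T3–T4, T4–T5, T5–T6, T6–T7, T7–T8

No — bags containing vertex 7 are not connected in the tree.

A tree decomposition must satisfy three properties: every vertex lies in some bag; for every edge, both endpoints lie together in some bag; and for every vertex, the bags containing it form a connected subtree. Here bags containing vertex 7 are not connected in the tree, so the decomposition is invalid.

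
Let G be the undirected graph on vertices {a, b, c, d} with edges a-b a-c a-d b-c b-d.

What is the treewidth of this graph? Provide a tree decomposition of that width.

The largest bag has 3 vertices, giving width 2; this decomposition certifies tw(G) ≤ 2. For the lower bound, the 3 vertices {a, b, d} are pairwise adjacent, and any tree decomposition puts a clique entirely inside one bag — forcing width ≥ 2. Combining the bounds, tw(G) = 2.

Treewidth 2.
One optimal decomposition is:
Bags: B1 = {a, b, d}  B2 = {a, b, c}
Tree: B1–B2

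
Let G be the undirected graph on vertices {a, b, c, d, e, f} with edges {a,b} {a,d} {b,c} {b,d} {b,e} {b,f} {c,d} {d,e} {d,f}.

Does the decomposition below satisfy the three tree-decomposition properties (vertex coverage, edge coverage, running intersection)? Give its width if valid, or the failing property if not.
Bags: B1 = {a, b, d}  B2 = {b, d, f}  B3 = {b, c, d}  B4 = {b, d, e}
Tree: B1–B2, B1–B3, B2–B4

Yes; width 2.

Vertex coverage: the bags together contain {a, b, c, d, e, f}, the full vertex set. Edge coverage: each edge of G has both endpoints in at least one bag. Running intersection: for every vertex, the bags containing it form a connected subtree. All three properties hold, so this is a valid tree decomposition of width max|bag| − 1 = 2, and hence tw(G) ≤ 2.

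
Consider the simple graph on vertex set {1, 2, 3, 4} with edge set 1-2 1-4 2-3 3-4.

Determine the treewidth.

2

A width-2 tree decomposition is:
Bags: B1 = {1, 3, 4}  B2 = {1, 2, 3}
Tree: B1–B2
The largest bag has 3 vertices, giving width 2; this decomposition certifies tw(G) ≤ 2. The edges 1–4–3–2–1 form a cycle, so G is not a tree and its treewidth is at least 2. Hence tw(G) = 2 exactly.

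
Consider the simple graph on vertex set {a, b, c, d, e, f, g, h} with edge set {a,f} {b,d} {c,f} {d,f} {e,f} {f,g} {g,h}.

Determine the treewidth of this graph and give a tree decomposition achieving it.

Treewidth 1.
One optimal decomposition is:
Bags: B1 = {g, h}  B2 = {f, g}  B3 = {c, f}  B4 = {d, f}  B5 = {a, f}  B6 = {b, d}  B7 = {e, f}
Tree: B1–B2, B2–B3, B3–B4, B4–B5, B4–B6, B4–B7

The largest bag has 2 vertices, giving width 1; this decomposition certifies tw(G) ≤ 1. Any graph with an edge has treewidth ≥ 1, and G has the edge g–h. Therefore the treewidth is 1.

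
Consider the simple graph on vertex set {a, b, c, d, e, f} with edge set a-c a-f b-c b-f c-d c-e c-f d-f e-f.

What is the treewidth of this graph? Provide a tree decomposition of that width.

Treewidth 2.
Bags: B1 = {c, d, f}  B2 = {a, c, f}  B3 = {b, c, f}  B4 = {c, e, f}
Tree: B1–B2, B2–B3, B3–B4

Each bag holds 3 vertices, so the decomposition has width 2, which upper-bounds the treewidth. Conversely, {c, d, f} is a clique of size 3, and the vertices of any clique must share a bag in every tree decomposition; so some bag has ≥ 3 vertices and tw(G) ≥ 2. Hence tw(G) = 2 exactly.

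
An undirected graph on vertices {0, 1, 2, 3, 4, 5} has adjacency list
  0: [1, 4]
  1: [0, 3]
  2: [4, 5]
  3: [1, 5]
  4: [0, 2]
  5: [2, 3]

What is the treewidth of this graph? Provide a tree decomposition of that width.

The largest bag has 3 vertices, giving width 2; this decomposition certifies tw(G) ≤ 2. Since 2–4–0–1–3–5–2 is a cycle in G, G is not acyclic. Forests are exactly the graphs of treewidth ≤ 1, so tw(G) ≥ 2. Hence tw(G) = 2 exactly.

Treewidth 2.
Bags: B1 = {0, 2, 4}  B2 = {0, 1, 2}  B3 = {1, 2, 3}  B4 = {2, 3, 5}
Tree: B1–B2, B2–B3, B3–B4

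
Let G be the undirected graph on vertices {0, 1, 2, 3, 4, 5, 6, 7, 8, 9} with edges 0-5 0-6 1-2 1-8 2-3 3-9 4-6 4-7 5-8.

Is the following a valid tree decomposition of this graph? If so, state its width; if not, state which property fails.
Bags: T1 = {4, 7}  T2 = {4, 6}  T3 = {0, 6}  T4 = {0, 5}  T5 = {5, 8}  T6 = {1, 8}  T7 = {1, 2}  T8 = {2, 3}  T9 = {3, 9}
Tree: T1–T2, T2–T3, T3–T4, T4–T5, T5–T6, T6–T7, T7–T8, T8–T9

Yes; width 1.

Every vertex of G appears in some bag (union = {0, 1, 2, 3, 4, 5, 6, 7, 8, 9}); every edge is covered by a bag; and for each vertex v the set of bags containing v is connected in the bag tree. The decomposition is therefore valid. The largest bag has 2 vertices, so the width is 1.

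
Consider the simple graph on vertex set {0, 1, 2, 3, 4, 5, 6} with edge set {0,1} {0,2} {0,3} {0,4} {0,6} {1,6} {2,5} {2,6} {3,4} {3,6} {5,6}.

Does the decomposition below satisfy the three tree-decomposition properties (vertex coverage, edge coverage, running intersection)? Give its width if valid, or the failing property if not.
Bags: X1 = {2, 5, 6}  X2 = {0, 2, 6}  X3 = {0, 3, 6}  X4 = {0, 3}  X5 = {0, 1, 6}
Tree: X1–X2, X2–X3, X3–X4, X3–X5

A tree decomposition must satisfy three properties: every vertex lies in some bag; for every edge, both endpoints lie together in some bag; and for every vertex, the bags containing it form a connected subtree. Here vertex 4 appears in no bag, so the decomposition is invalid.

No — vertex 4 appears in no bag.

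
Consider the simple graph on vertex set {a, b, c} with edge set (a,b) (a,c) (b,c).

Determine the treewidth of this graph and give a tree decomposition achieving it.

Treewidth 2.
One optimal decomposition is:
Bags: B1 = {a, b, c}
Tree: (single bag)

With just one bag of size 3, the width is 3 − 1 = 2, so tw(G) ≤ 2. For the lower bound, the 3 vertices {a, b, c} are pairwise adjacent, and any tree decomposition puts a clique entirely inside one bag — forcing width ≥ 2. Therefore the treewidth is 2.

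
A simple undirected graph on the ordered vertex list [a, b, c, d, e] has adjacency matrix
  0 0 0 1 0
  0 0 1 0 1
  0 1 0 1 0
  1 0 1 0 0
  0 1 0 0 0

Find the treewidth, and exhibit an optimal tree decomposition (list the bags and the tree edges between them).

Each bag holds 2 vertices, so the decomposition has width 1, which upper-bounds the treewidth. Since G has at least one edge (e.g. a–d), it is not an edgeless graph, so tw(G) ≥ 1. The upper and lower bounds meet at 1, so that is the treewidth.

Treewidth 1.
Bags: B1 = {a, d}  B2 = {c, d}  B3 = {b, c}  B4 = {b, e}
Tree: B1–B2, B2–B3, B3–B4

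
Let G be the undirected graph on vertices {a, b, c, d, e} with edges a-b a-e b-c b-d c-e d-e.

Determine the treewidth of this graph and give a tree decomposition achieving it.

Each bag holds 3 vertices, so the decomposition has width 2, which upper-bounds the treewidth. The edges e–a–b–c–e form a cycle, so G is not a tree and its treewidth is at least 2. Combining the bounds, tw(G) = 2.

Treewidth 2.
Bags: B1 = {a, b, e}  B2 = {b, c, e}  B3 = {b, d, e}
Tree: B1–B2, B2–B3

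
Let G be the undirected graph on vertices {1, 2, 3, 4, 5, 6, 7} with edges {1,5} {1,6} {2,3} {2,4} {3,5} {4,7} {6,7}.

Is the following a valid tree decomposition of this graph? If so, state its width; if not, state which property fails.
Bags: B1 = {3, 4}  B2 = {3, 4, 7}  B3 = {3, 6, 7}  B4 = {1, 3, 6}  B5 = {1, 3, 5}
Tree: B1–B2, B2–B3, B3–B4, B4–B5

No — vertex 2 appears in no bag.

A tree decomposition must satisfy three properties: every vertex lies in some bag; for every edge, both endpoints lie together in some bag; and for every vertex, the bags containing it form a connected subtree. Here vertex 2 appears in no bag, so the decomposition is invalid.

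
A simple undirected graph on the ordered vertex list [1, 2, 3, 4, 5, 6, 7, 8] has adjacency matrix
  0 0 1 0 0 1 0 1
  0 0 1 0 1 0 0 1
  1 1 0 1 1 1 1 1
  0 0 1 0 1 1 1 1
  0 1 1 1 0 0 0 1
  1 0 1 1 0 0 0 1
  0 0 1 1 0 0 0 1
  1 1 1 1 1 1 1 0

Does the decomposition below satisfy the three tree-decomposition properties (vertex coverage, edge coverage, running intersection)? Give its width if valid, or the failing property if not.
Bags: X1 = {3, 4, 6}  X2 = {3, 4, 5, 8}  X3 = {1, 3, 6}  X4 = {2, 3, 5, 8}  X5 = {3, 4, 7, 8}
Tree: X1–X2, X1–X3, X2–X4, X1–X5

No — edge (8,6) lies in no bag.

A tree decomposition must satisfy three properties: every vertex lies in some bag; for every edge, both endpoints lie together in some bag; and for every vertex, the bags containing it form a connected subtree. Here edge (8,6) lies in no bag, so the decomposition is invalid.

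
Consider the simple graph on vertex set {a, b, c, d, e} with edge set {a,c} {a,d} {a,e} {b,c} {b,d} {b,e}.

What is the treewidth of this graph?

A width-2 tree decomposition is:
Bags: B1 = {a, b, d}  B2 = {a, b, e}  B3 = {a, b, c}
Tree: B1–B2, B2–B3
Each bag holds 3 vertices, so the decomposition has width 2, which upper-bounds the treewidth. For the lower bound, G contains the cycle a–d–b–e–a, so G is not a forest; only forests have treewidth ≤ 1, hence tw(G) ≥ 2. Hence tw(G) = 2 exactly.

2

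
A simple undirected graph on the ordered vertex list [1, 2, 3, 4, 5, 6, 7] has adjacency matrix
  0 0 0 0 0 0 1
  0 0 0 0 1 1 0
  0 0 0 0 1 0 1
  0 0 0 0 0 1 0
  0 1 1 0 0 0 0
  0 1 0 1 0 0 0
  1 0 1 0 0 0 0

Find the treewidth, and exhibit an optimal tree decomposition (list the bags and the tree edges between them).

Treewidth 1.
Bags: B1 = {4, 6}  B2 = {2, 6}  B3 = {2, 5}  B4 = {3, 5}  B5 = {3, 7}  B6 = {1, 7}
Tree: B1–B2, B2–B3, B3–B4, B4–B5, B5–B6

Each bag holds 2 vertices, so the decomposition has width 1, which upper-bounds the treewidth. Since G has at least one edge (e.g. 4–6), it is not an edgeless graph, so tw(G) ≥ 1. Therefore the treewidth is 1.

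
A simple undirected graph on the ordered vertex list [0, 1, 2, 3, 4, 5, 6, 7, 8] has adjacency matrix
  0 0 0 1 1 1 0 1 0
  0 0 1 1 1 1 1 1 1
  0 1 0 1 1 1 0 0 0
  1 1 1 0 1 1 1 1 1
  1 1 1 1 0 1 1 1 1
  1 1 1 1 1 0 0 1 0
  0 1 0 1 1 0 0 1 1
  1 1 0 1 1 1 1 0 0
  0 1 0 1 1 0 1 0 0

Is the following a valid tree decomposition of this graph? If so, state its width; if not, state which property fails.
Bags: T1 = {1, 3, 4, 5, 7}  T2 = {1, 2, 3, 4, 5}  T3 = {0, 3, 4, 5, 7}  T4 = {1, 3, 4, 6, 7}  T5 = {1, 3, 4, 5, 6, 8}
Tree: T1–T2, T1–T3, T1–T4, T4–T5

No — bags containing vertex 5 are not connected in the tree.

A tree decomposition must satisfy three properties: every vertex lies in some bag; for every edge, both endpoints lie together in some bag; and for every vertex, the bags containing it form a connected subtree. Here bags containing vertex 5 are not connected in the tree, so the decomposition is invalid.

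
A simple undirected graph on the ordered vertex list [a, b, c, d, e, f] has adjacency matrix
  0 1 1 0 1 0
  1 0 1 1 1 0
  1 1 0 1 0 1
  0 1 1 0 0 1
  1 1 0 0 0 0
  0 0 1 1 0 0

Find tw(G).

2

A width-2 tree decomposition is:
Bags: B1 = {b, c, d}  B2 = {a, b, c}  B3 = {a, b, e}  B4 = {c, d, f}
Tree: B1–B2, B2–B3, B1–B4
The largest bag has 3 vertices, giving width 2; this decomposition certifies tw(G) ≤ 2. Conversely, {a, b, e} is a clique of size 3, and the vertices of any clique must share a bag in every tree decomposition; so some bag has ≥ 3 vertices and tw(G) ≥ 2. Combining the bounds, tw(G) = 2.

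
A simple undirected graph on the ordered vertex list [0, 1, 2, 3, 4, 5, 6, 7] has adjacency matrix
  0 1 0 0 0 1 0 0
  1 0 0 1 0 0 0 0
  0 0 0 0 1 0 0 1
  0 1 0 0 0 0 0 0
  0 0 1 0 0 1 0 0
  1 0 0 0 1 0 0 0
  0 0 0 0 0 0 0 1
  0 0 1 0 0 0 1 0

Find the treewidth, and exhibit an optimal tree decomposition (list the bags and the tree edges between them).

Treewidth 1.
One optimal decomposition is:
Bags: B1 = {1, 3}  B2 = {0, 1}  B3 = {0, 5}  B4 = {4, 5}  B5 = {2, 4}  B6 = {2, 7}  B7 = {6, 7}
Tree: B1–B2, B2–B3, B3–B4, B4–B5, B5–B6, B6–B7

Each bag holds 2 vertices, so the decomposition has width 1, which upper-bounds the treewidth. Since G has at least one edge (e.g. 3–1), it is not an edgeless graph, so tw(G) ≥ 1. The upper and lower bounds meet at 1, so that is the treewidth.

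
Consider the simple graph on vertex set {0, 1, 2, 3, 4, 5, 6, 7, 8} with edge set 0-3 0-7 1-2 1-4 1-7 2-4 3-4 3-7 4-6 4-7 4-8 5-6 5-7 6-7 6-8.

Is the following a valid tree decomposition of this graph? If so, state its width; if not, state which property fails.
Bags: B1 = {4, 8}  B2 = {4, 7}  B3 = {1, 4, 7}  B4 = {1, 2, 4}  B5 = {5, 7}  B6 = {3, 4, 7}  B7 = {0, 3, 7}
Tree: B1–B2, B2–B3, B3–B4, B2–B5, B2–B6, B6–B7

A tree decomposition must satisfy three properties: every vertex lies in some bag; for every edge, both endpoints lie together in some bag; and for every vertex, the bags containing it form a connected subtree. Here vertex 6 appears in no bag, so the decomposition is invalid.

No — vertex 6 appears in no bag.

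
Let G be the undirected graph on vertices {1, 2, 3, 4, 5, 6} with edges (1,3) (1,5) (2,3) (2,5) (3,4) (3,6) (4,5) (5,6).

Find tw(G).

2

A width-2 tree decomposition is:
Bags: B1 = {3, 4, 5}  B2 = {2, 3, 5}  B3 = {3, 5, 6}  B4 = {1, 3, 5}
Tree: B1–B2, B2–B3, B3–B4
Every bag has size at most 3, so the width is 3 − 1 = 2 and tw(G) ≤ 2. For the lower bound, G contains the cycle 5–4–3–2–5, so G is not a forest; only forests have treewidth ≤ 1, hence tw(G) ≥ 2. Hence tw(G) = 2 exactly.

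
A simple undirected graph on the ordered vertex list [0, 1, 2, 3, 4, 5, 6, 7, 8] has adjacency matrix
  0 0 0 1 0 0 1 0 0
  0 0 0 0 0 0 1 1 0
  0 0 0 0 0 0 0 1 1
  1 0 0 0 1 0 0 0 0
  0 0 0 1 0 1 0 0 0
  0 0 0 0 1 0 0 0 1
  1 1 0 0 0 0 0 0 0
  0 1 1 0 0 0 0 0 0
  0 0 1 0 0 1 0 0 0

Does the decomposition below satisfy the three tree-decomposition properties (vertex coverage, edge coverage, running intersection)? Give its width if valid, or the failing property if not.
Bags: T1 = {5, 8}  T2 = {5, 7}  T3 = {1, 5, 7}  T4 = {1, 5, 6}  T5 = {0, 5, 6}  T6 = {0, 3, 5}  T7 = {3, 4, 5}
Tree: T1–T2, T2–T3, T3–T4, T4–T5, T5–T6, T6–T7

No — vertex 2 appears in no bag.

A tree decomposition must satisfy three properties: every vertex lies in some bag; for every edge, both endpoints lie together in some bag; and for every vertex, the bags containing it form a connected subtree. Here vertex 2 appears in no bag, so the decomposition is invalid.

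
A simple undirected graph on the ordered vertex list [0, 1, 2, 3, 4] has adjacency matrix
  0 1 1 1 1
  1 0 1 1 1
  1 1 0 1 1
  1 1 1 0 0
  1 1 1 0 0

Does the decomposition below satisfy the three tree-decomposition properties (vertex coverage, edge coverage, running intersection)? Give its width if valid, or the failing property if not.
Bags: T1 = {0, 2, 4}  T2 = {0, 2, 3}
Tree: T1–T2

No — vertex 1 appears in no bag.

A tree decomposition must satisfy three properties: every vertex lies in some bag; for every edge, both endpoints lie together in some bag; and for every vertex, the bags containing it form a connected subtree. Here vertex 1 appears in no bag, so the decomposition is invalid.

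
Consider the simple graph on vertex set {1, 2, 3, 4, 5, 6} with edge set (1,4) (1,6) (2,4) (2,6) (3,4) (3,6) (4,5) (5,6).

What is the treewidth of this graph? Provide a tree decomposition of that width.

Treewidth 2.
Bags: B1 = {4, 5, 6}  B2 = {2, 4, 6}  B3 = {3, 4, 6}  B4 = {1, 4, 6}
Tree: B1–B2, B2–B3, B3–B4

Each bag holds 3 vertices, so the decomposition has width 2, which upper-bounds the treewidth. The edges 6–5–4–2–6 form a cycle, so G is not a tree and its treewidth is at least 2. Therefore the treewidth is 2.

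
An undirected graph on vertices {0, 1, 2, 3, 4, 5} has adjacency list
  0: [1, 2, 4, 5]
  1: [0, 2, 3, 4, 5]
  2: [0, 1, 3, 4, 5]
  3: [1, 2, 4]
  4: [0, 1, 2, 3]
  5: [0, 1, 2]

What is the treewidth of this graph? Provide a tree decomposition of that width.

Every bag has size at most 4, so the width is 4 − 1 = 3 and tw(G) ≤ 3. On the other hand G contains the 4-clique {0, 1, 2, 4}. A clique must lie in a single bag of any decomposition, so no decomposition can have width below 3. Therefore the treewidth is 3.

Treewidth 3.
One such decomposition:
Bags: B1 = {1, 2, 3, 4}  B2 = {0, 1, 2, 4}  B3 = {0, 1, 2, 5}
Tree: B1–B2, B2–B3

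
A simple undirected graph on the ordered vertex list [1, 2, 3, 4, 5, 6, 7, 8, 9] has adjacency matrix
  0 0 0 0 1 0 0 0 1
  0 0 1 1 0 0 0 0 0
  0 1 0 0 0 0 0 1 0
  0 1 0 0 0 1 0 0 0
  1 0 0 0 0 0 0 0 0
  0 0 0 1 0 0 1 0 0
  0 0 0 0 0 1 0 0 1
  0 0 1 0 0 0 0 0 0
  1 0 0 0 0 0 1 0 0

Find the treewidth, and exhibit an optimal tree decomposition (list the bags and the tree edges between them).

Treewidth 1.
One such decomposition:
Bags: B1 = {3, 8}  B2 = {2, 3}  B3 = {2, 4}  B4 = {4, 6}  B5 = {6, 7}  B6 = {7, 9}  B7 = {1, 9}  B8 = {1, 5}
Tree: B1–B2, B2–B3, B3–B4, B4–B5, B5–B6, B6–B7, B7–B8

The largest bag has 2 vertices, giving width 1; this decomposition certifies tw(G) ≤ 1. G has an edge, so its treewidth is at least 1. Therefore the treewidth is 1.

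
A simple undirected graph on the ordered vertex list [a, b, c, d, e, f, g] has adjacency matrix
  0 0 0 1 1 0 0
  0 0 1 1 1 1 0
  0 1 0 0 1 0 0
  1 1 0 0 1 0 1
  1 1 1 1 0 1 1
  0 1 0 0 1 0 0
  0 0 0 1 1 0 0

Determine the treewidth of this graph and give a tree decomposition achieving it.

Treewidth 2.
Bags: B1 = {b, e, f}  B2 = {b, d, e}  B3 = {b, c, e}  B4 = {d, e, g}  B5 = {a, d, e}
Tree: B1–B2, B1–B3, B2–B4, B4–B5

Each bag holds 3 vertices, so the decomposition has width 2, which upper-bounds the treewidth. On the other hand G contains the 3-clique {d, e, g}. A clique must lie in a single bag of any decomposition, so no decomposition can have width below 2. The upper and lower bounds meet at 2, so that is the treewidth.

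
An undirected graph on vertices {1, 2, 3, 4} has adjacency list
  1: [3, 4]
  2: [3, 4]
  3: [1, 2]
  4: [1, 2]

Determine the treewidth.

2

A width-2 tree decomposition is:
Bags: B1 = {1, 2, 3}  B2 = {1, 2, 4}
Tree: B1–B2
The largest bag has 3 vertices, giving width 2; this decomposition certifies tw(G) ≤ 2. For the lower bound, G contains the cycle 1–3–2–4–1, so G is not a forest; only forests have treewidth ≤ 1, hence tw(G) ≥ 2. Combining the bounds, tw(G) = 2.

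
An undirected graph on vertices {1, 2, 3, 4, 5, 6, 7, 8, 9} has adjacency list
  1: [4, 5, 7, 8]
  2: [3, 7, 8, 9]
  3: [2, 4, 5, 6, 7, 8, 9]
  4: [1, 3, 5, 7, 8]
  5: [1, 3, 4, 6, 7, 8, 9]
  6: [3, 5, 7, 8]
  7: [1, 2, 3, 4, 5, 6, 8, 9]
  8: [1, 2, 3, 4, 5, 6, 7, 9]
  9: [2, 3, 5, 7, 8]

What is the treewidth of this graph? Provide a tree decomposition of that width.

Treewidth 4.
Bags: B1 = {1, 4, 5, 7, 8}  B2 = {3, 4, 5, 7, 8}  B3 = {3, 5, 7, 8, 9}  B4 = {3, 5, 6, 7, 8}  B5 = {2, 3, 7, 8, 9}
Tree: B1–B2, B2–B3, B2–B4, B3–B5

Each bag holds 5 vertices, so the decomposition has width 4, which upper-bounds the treewidth. On the other hand G contains the 5-clique {1, 4, 5, 7, 8}. A clique must lie in a single bag of any decomposition, so no decomposition can have width below 4. Combining the bounds, tw(G) = 4.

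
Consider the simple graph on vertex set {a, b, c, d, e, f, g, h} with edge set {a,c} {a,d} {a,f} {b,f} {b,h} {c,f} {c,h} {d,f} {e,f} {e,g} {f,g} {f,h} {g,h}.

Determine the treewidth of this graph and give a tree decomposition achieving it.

Every bag has size at most 3, so the width is 3 − 1 = 2 and tw(G) ≤ 2. Conversely, {a, d, f} is a clique of size 3, and the vertices of any clique must share a bag in every tree decomposition; so some bag has ≥ 3 vertices and tw(G) ≥ 2. Hence tw(G) = 2 exactly.

Treewidth 2.
One optimal decomposition is:
Bags: B1 = {c, f, h}  B2 = {a, c, f}  B3 = {a, d, f}  B4 = {f, g, h}  B5 = {b, f, h}  B6 = {e, f, g}
Tree: B1–B2, B2–B3, B1–B4, B4–B5, B4–B6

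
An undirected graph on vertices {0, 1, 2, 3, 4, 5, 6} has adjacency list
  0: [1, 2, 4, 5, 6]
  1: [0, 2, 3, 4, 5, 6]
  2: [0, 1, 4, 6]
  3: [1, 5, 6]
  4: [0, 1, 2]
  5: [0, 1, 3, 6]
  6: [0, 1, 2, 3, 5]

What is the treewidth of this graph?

3

A width-3 tree decomposition is:
Bags: B1 = {0, 1, 2, 6}  B2 = {0, 1, 5, 6}  B3 = {1, 3, 5, 6}  B4 = {0, 1, 2, 4}
Tree: B1–B2, B2–B3, B1–B4
Every bag has size at most 4, so the width is 4 − 1 = 3 and tw(G) ≤ 3. On the other hand G contains the 4-clique {0, 1, 2, 4}. A clique must lie in a single bag of any decomposition, so no decomposition can have width below 3. Hence tw(G) = 3 exactly.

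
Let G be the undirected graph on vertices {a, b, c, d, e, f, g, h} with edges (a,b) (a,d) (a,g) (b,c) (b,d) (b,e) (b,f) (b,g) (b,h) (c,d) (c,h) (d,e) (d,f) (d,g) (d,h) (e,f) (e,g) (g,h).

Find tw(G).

A width-3 tree decomposition is:
Bags: B1 = {a, b, d, g}  B2 = {b, d, e, g}  B3 = {b, d, g, h}  B4 = {b, c, d, h}  B5 = {b, d, e, f}
Tree: B1–B2, B2–B3, B3–B4, B2–B5
Each bag holds 4 vertices, so the decomposition has width 3, which upper-bounds the treewidth. For the lower bound, the 4 vertices {b, d, e, g} are pairwise adjacent, and any tree decomposition puts a clique entirely inside one bag — forcing width ≥ 3. Hence tw(G) = 3 exactly.

3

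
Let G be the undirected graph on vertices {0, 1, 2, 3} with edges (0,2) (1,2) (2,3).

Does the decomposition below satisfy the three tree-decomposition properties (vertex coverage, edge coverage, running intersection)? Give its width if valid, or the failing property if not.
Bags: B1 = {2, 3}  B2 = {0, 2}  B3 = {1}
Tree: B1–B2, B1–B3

A tree decomposition must satisfy three properties: every vertex lies in some bag; for every edge, both endpoints lie together in some bag; and for every vertex, the bags containing it form a connected subtree. Here edge (2,1) lies in no bag, so the decomposition is invalid.

No — edge (2,1) lies in no bag.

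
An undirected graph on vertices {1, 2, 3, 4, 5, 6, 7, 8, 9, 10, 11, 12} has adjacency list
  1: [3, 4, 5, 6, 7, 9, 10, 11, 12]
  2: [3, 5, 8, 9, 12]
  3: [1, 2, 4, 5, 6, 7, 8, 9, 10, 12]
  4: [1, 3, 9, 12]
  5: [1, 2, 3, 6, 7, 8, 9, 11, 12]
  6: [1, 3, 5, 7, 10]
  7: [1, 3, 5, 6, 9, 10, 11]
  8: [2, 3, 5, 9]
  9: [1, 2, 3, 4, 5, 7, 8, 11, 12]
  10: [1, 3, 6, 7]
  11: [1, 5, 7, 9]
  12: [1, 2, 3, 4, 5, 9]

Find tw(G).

4

A width-4 tree decomposition is:
Bags: B1 = {2, 3, 5, 9, 12}  B2 = {2, 3, 5, 8, 9}  B3 = {1, 3, 5, 9, 12}  B4 = {1, 3, 5, 7, 9}  B5 = {1, 3, 5, 6, 7}  B6 = {1, 3, 6, 7, 10}  B7 = {1, 3, 4, 9, 12}  B8 = {1, 5, 7, 9, 11}
Tree: B1–B2, B1–B3, B3–B4, B4–B5, B5–B6, B3–B7, B4–B8
The largest bag has 5 vertices, giving width 4; this decomposition certifies tw(G) ≤ 4. On the other hand G contains the 5-clique {1, 5, 7, 9, 11}. A clique must lie in a single bag of any decomposition, so no decomposition can have width below 4. Hence tw(G) = 4 exactly.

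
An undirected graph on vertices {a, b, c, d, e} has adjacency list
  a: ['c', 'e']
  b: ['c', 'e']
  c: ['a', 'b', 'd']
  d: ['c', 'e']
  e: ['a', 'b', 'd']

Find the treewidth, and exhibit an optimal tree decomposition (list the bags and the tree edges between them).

Every bag has size at most 3, so the width is 3 − 1 = 2 and tw(G) ≤ 2. For the lower bound, G contains the cycle b–c–d–e–b, so G is not a forest; only forests have treewidth ≤ 1, hence tw(G) ≥ 2. Hence tw(G) = 2 exactly.

Treewidth 2.
Bags: B1 = {b, c, e}  B2 = {c, d, e}  B3 = {a, c, e}
Tree: B1–B2, B2–B3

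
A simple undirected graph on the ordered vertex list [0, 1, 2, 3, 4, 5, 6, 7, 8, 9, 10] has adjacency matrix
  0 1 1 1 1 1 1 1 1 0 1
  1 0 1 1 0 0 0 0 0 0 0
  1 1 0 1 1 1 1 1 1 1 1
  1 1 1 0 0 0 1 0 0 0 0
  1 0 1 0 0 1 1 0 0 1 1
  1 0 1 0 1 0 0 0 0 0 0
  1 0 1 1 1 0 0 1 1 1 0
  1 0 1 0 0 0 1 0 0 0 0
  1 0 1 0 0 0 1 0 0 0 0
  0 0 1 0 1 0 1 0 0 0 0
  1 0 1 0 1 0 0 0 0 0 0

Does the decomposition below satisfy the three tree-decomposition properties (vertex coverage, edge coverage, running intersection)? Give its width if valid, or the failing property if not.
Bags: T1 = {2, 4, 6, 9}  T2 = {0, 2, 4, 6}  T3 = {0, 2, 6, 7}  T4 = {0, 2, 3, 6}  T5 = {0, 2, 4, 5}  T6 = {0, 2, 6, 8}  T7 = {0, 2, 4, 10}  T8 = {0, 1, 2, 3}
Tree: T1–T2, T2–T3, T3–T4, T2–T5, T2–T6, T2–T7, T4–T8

Yes; width 3.

Every vertex of G appears in some bag (union = {0, 1, 2, 3, 4, 5, 6, 7, 8, 9, 10}); every edge is covered by a bag; and for each vertex v the set of bags containing v is connected in the bag tree. The decomposition is therefore valid. The largest bag has 4 vertices, so the width is 3.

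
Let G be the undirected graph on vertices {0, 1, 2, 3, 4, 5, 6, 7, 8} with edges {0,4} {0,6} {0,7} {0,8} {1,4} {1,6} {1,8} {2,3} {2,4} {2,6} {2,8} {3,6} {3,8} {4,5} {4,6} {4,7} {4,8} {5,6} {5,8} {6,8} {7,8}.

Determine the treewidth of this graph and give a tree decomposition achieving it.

Treewidth 3.
One such decomposition:
Bags: B1 = {2, 4, 6, 8}  B2 = {0, 4, 6, 8}  B3 = {1, 4, 6, 8}  B4 = {4, 5, 6, 8}  B5 = {0, 4, 7, 8}  B6 = {2, 3, 6, 8}
Tree: B1–B2, B2–B3, B3–B4, B2–B5, B1–B6

Every bag has size at most 4, so the width is 4 − 1 = 3 and tw(G) ≤ 3. On the other hand G contains the 4-clique {2, 3, 6, 8}. A clique must lie in a single bag of any decomposition, so no decomposition can have width below 3. Combining the bounds, tw(G) = 3.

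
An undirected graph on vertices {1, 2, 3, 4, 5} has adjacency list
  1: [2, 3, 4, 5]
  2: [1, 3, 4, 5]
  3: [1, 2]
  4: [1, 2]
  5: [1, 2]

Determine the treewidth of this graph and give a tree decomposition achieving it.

The largest bag has 3 vertices, giving width 2; this decomposition certifies tw(G) ≤ 2. On the other hand G contains the 3-clique {1, 2, 3}. A clique must lie in a single bag of any decomposition, so no decomposition can have width below 2. Therefore the treewidth is 2.

Treewidth 2.
One such decomposition:
Bags: B1 = {1, 2, 3}  B2 = {1, 2, 5}  B3 = {1, 2, 4}
Tree: B1–B2, B1–B3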